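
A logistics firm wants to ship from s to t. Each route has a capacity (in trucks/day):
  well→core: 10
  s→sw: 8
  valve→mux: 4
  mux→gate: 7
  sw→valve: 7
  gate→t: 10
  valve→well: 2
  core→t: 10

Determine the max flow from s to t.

Augment s→sw→valve→well→core→t: bottleneck 2. Total 2.
Augment s→sw→valve→mux→gate→t: bottleneck 4. Total 6.
No augmenting path remains in the residual graph.

6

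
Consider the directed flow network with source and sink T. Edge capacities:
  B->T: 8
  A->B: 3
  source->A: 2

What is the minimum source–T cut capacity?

Max flow = 2 (via 1 augmenting path).
In the residual at optimum, the set reachable from source is {source}.
Cut edges: source->A (cap 2). Sum = 2.

2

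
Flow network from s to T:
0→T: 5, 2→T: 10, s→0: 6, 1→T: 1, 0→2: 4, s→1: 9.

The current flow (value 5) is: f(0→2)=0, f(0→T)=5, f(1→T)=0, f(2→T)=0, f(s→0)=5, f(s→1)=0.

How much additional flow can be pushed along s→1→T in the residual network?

1

Residual capacities along the path: s→1: 9, 1→T: 1.
Minimum is 1.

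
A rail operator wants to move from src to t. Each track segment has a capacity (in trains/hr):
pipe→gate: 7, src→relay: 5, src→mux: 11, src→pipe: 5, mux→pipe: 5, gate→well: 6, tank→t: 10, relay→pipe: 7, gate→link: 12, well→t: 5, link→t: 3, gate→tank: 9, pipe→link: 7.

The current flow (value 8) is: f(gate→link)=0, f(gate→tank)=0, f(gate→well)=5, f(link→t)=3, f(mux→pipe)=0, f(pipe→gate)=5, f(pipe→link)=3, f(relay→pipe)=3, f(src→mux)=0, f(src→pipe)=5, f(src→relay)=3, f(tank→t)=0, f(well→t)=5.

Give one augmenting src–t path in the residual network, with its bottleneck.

Residual along src→relay→pipe→gate→tank→t: src→relay: 2, relay→pipe: 4, pipe→gate: 2, gate→tank: 9, tank→t: 10.
Bottleneck = min = 2.

src→relay→pipe→gate→tank→t, bottleneck 2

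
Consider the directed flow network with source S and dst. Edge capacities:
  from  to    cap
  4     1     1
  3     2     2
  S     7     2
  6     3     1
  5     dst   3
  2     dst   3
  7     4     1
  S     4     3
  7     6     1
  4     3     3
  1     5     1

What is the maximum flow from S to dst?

Augment S->4->3->2->dst: bottleneck 2. Total 2.
Augment S->4->1->5->dst: bottleneck 1. Total 3.
No augmenting path remains in the residual graph.

3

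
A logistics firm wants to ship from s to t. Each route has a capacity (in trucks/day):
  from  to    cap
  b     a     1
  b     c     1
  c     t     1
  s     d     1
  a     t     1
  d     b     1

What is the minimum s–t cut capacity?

Max flow = 1 (via 1 augmenting path).
In the residual at optimum, the set reachable from s is {s}.
Cut edges: s→d (cap 1). Sum = 1.

1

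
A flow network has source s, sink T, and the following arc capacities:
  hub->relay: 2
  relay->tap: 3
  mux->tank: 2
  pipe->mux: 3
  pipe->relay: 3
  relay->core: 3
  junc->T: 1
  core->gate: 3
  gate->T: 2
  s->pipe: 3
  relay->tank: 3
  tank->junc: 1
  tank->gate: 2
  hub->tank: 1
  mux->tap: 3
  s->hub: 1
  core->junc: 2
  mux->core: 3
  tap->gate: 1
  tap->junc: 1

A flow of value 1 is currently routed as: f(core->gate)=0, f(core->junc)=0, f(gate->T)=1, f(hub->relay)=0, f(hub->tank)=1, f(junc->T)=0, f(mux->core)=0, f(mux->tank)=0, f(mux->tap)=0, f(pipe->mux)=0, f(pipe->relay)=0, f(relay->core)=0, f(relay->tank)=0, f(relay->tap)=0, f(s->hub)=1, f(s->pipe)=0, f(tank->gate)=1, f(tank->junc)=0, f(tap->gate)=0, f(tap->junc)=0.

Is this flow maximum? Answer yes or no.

Residual path s->pipe->relay->tap->gate->T has bottleneck 1 > 0.
Pushing 1 along it raises the flow to 2, so the given flow is not maximum.

No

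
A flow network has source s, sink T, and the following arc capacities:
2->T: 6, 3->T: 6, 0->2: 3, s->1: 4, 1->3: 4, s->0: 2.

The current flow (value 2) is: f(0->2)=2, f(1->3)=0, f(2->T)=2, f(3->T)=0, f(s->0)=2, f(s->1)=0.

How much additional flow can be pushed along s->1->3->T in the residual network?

Residual capacities along the path: s->1: 4, 1->3: 4, 3->T: 6.
Minimum is 4.

4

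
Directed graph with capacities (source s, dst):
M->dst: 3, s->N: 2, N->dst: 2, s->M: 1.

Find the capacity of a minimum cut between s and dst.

Max flow = 3 (via 2 augmenting paths).
In the residual at optimum, the set reachable from s is {s}.
Cut edges: s->N (cap 2), s->M (cap 1). Sum = 3.

3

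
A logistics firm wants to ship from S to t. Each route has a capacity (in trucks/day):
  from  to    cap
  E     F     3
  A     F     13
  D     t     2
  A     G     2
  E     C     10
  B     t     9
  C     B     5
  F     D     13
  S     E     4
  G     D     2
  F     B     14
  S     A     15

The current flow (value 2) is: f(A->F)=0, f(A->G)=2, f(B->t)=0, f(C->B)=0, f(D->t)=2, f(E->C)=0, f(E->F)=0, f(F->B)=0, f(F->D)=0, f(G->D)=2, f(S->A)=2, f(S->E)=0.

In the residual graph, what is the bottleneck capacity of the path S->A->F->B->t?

9

Residual capacities along the path: S->A: 13, A->F: 13, F->B: 14, B->t: 9.
Minimum is 9.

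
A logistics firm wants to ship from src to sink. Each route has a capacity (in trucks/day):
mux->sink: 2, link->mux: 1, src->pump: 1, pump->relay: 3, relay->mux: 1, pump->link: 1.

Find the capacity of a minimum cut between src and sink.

Max flow = 1 (via 1 augmenting path).
In the residual at optimum, the set reachable from src is {src}.
Cut edges: src->pump (cap 1). Sum = 1.

1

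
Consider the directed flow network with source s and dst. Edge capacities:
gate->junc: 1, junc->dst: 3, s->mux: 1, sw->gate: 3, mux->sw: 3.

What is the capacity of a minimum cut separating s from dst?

Max flow = 1 (via 1 augmenting path).
In the residual at optimum, the set reachable from s is {s}.
Cut edges: s->mux (cap 1). Sum = 1.

1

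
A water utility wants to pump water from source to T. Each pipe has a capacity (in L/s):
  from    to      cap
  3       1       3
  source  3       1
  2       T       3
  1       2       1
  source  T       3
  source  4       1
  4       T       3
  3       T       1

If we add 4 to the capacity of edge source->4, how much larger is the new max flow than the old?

2

Original max flow = 5.
After raising cap(source->4), augmenting paths through that edge carry 2 more units.
New max flow = 7. Increase = 2.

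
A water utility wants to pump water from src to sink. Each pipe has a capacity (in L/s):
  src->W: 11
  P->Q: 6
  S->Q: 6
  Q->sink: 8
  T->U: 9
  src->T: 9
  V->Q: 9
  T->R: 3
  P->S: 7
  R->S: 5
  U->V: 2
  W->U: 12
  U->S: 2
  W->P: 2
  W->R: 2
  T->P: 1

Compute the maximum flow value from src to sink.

Augment src->W->P->Q->sink: bottleneck 2. Total 2.
Augment src->T->P->Q->sink: bottleneck 1. Total 3.
Augment src->W->R->S->Q->sink: bottleneck 2. Total 5.
Augment src->W->U->S->Q->sink: bottleneck 2. Total 7.
Augment src->W->U->V->Q->sink: bottleneck 1. Total 8.
No augmenting path remains in the residual graph.

8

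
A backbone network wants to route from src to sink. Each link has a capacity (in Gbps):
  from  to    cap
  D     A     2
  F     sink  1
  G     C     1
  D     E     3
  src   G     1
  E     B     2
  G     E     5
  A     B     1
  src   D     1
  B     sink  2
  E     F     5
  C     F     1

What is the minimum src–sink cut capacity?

Max flow = 2 (via 2 augmenting paths).
In the residual at optimum, the set reachable from src is {src}.
Cut edges: src→G (cap 1), src→D (cap 1). Sum = 2.

2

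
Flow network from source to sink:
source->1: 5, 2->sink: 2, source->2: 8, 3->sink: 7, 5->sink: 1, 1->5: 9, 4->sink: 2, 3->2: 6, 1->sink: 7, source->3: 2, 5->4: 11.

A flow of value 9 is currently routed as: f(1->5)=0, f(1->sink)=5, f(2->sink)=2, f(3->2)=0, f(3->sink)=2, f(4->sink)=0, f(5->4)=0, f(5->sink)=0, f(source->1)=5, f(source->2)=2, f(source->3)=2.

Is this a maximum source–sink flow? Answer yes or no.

Residual reachable from source: {2, source}; sink is not reachable.
Saturated cut: source->3, source->1, 2->sink with total capacity 9 = current flow value. Flow is maximum.

Yes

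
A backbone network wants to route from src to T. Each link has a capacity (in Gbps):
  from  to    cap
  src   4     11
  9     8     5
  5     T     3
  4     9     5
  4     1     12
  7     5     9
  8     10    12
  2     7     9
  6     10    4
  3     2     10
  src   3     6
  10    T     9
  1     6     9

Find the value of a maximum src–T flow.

Augment src→4→9→8→10→T: bottleneck 5. Total 5.
Augment src→4→1→6→10→T: bottleneck 4. Total 9.
Augment src→3→2→7→5→T: bottleneck 3. Total 12.
No augmenting path remains in the residual graph.

12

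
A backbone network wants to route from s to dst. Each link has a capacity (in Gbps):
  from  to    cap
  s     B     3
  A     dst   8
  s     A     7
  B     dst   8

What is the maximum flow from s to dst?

Augment s→B→dst: bottleneck 3. Total 3.
Augment s→A→dst: bottleneck 7. Total 10.
No augmenting path remains in the residual graph.

10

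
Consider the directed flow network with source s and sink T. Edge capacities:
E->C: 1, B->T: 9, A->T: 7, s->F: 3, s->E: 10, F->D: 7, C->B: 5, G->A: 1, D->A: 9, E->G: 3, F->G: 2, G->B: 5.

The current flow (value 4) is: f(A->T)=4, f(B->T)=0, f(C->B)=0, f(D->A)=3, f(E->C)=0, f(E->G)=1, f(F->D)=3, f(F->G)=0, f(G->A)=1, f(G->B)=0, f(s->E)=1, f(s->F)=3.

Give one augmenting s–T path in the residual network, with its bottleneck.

s->E->G->B->T, bottleneck 2

Residual along s->E->G->B->T: s->E: 9, E->G: 2, G->B: 5, B->T: 9.
Bottleneck = min = 2.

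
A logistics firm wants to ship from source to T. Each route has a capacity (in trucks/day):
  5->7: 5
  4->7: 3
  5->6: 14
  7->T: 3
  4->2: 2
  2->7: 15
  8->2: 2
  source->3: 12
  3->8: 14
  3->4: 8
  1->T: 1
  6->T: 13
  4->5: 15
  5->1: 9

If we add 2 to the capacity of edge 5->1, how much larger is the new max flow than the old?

Original max flow = 10.
Edge 5->1 does not cross the min cut (source side {3, 8, source}), so extra capacity there cannot help.
New max flow = 10. Increase = 0.

0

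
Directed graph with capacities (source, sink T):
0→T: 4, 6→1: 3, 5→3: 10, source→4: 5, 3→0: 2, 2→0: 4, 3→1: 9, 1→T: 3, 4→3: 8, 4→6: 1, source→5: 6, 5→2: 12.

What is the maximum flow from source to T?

Augment source→4→6→1→T: bottleneck 1. Total 1.
Augment source→4→3→1→T: bottleneck 2. Total 3.
Augment source→4→3→0→T: bottleneck 2. Total 5.
Augment source→5→2→0→T: bottleneck 2. Total 7.
No augmenting path remains in the residual graph.

7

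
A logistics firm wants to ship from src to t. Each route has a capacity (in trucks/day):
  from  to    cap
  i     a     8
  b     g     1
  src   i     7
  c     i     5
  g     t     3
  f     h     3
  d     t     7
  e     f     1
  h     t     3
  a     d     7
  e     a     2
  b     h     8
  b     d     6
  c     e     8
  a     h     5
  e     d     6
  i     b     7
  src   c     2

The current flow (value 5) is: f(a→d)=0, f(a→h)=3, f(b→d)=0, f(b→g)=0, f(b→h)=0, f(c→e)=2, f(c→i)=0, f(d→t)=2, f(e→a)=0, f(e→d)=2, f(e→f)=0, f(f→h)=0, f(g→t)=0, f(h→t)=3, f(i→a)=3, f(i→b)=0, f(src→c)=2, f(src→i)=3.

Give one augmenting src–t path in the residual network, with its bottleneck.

src→i→a→d→t, bottleneck 4

Residual along src→i→a→d→t: src→i: 4, i→a: 5, a→d: 7, d→t: 5.
Bottleneck = min = 4.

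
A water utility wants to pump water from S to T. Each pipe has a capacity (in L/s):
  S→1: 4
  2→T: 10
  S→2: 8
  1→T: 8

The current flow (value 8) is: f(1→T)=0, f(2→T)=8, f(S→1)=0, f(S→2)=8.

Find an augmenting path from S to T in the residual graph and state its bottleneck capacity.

S→1→T, bottleneck 4

Residual along S→1→T: S→1: 4, 1→T: 8.
Bottleneck = min = 4.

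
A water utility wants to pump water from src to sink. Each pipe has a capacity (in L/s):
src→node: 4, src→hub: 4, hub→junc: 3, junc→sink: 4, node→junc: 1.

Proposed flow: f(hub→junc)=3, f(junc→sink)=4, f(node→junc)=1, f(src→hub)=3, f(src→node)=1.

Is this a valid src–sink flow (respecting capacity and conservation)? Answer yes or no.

Yes

Every edge has 0 ≤ f(e) ≤ cap(e).
At each intermediate node, inflow equals outflow.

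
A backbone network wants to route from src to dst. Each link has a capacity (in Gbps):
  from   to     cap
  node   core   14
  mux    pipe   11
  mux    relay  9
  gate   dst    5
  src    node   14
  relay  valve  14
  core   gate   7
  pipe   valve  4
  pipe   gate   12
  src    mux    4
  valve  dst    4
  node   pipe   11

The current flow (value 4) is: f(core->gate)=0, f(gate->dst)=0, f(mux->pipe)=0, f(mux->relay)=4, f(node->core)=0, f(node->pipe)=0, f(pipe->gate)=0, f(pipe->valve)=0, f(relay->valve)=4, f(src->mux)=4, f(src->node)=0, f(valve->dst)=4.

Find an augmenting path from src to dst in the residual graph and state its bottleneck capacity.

Residual along src->node->pipe->gate->dst: src->node: 14, node->pipe: 11, pipe->gate: 12, gate->dst: 5.
Bottleneck = min = 5.

src->node->pipe->gate->dst, bottleneck 5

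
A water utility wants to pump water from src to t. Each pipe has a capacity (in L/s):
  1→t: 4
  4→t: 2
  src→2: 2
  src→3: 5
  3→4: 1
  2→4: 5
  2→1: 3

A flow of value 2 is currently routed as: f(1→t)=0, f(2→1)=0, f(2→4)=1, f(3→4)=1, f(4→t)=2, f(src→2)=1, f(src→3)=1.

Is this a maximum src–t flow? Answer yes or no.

Residual path src→2→1→t has bottleneck 1 > 0.
Pushing 1 along it raises the flow to 3, so the given flow is not maximum.

No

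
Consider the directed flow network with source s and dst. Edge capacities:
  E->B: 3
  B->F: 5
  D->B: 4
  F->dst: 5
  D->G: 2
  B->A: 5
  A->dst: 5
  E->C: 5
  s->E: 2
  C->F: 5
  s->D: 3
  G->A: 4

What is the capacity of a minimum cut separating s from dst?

5

Max flow = 5 (via 2 augmenting paths).
In the residual at optimum, the set reachable from s is {s}.
Cut edges: s->E (cap 2), s->D (cap 3). Sum = 5.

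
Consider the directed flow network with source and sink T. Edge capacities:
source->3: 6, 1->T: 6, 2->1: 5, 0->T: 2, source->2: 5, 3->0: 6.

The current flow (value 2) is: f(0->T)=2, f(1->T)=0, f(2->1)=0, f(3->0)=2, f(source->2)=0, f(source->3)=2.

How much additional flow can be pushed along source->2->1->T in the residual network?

5

Residual capacities along the path: source->2: 5, 2->1: 5, 1->T: 6.
Minimum is 5.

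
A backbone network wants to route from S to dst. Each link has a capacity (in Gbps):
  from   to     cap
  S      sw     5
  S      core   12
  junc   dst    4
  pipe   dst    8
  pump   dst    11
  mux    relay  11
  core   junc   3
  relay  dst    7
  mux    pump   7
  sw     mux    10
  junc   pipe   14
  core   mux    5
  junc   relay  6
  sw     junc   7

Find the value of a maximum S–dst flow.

Augment S→sw→junc→dst: bottleneck 4. Total 4.
Augment S→sw→junc→relay→dst: bottleneck 1. Total 5.
Augment S→core→mux→pump→dst: bottleneck 5. Total 10.
Augment S→core→junc→relay→dst: bottleneck 3. Total 13.
No augmenting path remains in the residual graph.

13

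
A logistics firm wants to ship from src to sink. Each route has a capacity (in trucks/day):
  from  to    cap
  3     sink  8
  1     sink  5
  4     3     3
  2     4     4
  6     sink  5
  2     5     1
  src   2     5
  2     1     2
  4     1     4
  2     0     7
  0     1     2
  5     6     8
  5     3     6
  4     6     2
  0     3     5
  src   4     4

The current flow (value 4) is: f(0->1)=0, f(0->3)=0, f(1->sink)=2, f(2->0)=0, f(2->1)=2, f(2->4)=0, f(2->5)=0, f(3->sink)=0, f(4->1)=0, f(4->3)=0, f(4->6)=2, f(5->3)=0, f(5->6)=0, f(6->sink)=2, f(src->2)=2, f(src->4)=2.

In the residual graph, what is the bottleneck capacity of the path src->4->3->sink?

2

Residual capacities along the path: src->4: 2, 4->3: 3, 3->sink: 8.
Minimum is 2.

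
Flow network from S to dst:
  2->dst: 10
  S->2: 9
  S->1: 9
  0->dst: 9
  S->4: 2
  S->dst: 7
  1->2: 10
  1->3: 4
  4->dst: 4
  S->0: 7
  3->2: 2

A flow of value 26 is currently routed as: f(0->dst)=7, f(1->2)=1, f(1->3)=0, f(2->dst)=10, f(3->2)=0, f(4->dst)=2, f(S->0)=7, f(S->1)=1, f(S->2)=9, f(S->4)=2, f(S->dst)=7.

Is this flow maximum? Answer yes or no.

Yes

Residual reachable from S: {1, 2, 3, S}; dst is not reachable.
Saturated cut: S->0, S->4, S->dst, 2->dst with total capacity 26 = current flow value. Flow is maximum.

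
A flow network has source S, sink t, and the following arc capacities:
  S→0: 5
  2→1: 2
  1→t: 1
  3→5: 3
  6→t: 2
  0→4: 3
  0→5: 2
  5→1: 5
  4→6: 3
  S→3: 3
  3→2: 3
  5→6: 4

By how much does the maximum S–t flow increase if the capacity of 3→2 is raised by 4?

0

Original max flow = 3.
Edge 3→2 does not cross the min cut (source side {0, 1, 2, 3, 4, 5, 6, S}), so extra capacity there cannot help.
New max flow = 3. Increase = 0.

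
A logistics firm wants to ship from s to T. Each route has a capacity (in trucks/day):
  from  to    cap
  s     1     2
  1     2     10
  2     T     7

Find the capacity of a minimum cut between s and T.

Max flow = 2 (via 1 augmenting path).
In the residual at optimum, the set reachable from s is {s}.
Cut edges: s->1 (cap 2). Sum = 2.

2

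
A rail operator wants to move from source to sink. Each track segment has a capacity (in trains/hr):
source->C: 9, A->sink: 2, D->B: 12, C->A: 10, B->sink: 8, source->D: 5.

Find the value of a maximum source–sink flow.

7

Augment source->C->A->sink: bottleneck 2. Total 2.
Augment source->D->B->sink: bottleneck 5. Total 7.
No augmenting path remains in the residual graph.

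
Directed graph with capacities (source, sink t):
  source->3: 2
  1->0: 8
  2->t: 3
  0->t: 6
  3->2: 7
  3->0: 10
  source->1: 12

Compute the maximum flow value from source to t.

8

Augment source->1->0->t: bottleneck 6. Total 6.
Augment source->3->2->t: bottleneck 2. Total 8.
No augmenting path remains in the residual graph.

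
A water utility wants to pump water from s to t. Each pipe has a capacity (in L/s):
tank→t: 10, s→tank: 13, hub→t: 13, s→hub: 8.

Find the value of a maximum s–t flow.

Augment s→hub→t: bottleneck 8. Total 8.
Augment s→tank→t: bottleneck 10. Total 18.
No augmenting path remains in the residual graph.

18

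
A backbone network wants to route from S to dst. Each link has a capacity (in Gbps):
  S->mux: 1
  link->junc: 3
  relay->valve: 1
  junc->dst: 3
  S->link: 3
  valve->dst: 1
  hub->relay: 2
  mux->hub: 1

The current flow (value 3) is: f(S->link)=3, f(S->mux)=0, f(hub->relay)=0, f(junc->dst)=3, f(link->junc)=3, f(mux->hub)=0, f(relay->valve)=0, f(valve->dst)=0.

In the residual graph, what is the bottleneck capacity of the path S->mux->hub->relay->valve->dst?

1

Residual capacities along the path: S->mux: 1, mux->hub: 1, hub->relay: 2, relay->valve: 1, valve->dst: 1.
Minimum is 1.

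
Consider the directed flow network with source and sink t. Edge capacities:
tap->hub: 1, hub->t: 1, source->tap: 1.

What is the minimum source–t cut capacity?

Max flow = 1 (via 1 augmenting path).
In the residual at optimum, the set reachable from source is {source}.
Cut edges: source->tap (cap 1). Sum = 1.

1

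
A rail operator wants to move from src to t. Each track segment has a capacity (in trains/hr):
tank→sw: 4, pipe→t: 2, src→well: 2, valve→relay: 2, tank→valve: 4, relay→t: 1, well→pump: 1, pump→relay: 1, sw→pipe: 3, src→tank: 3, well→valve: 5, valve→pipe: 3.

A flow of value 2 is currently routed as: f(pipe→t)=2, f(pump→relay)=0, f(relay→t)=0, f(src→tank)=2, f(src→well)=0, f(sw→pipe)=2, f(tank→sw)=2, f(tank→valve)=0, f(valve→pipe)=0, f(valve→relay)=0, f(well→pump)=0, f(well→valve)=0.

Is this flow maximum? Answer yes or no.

No

Residual path src→tank→valve→relay→t has bottleneck 1 > 0.
Pushing 1 along it raises the flow to 3, so the given flow is not maximum.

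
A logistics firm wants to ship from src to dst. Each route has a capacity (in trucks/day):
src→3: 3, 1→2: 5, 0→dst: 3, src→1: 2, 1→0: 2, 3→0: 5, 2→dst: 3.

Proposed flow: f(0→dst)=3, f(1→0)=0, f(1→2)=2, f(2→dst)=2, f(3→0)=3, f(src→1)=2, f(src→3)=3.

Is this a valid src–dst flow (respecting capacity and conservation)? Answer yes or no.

Yes

Every edge has 0 ≤ f(e) ≤ cap(e).
At each intermediate node, inflow equals outflow.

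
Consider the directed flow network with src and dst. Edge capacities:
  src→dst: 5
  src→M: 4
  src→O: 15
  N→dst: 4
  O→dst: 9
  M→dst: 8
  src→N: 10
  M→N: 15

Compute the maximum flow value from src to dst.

22

Augment src→dst: bottleneck 5. Total 5.
Augment src→M→dst: bottleneck 4. Total 9.
Augment src→O→dst: bottleneck 9. Total 18.
Augment src→N→dst: bottleneck 4. Total 22.
No augmenting path remains in the residual graph.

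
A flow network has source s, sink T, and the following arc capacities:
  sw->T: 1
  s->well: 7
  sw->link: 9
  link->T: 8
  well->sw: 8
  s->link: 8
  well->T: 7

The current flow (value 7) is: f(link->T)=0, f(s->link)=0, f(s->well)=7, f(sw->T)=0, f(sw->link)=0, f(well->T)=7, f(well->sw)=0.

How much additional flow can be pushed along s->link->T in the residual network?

Residual capacities along the path: s->link: 8, link->T: 8.
Minimum is 8.

8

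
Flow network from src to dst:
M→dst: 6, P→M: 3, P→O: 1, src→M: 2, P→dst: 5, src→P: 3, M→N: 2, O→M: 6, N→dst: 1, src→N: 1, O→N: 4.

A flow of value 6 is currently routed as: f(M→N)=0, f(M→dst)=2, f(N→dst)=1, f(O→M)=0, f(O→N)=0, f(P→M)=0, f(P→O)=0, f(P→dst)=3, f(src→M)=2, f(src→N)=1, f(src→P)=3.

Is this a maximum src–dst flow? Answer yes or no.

Residual reachable from src: {src}; dst is not reachable.
Saturated cut: src→P, src→M, src→N with total capacity 6 = current flow value. Flow is maximum.

Yes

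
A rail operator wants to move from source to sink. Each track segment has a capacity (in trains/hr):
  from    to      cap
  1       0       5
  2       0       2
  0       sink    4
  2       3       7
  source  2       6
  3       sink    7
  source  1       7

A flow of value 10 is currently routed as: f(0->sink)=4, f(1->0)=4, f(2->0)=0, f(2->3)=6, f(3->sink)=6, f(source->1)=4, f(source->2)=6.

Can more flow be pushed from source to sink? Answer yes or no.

Residual reachable from source: {0, 1, source}; sink is not reachable.
Saturated cut: source->2, 0->sink with total capacity 10 = current flow value. Flow is maximum.

No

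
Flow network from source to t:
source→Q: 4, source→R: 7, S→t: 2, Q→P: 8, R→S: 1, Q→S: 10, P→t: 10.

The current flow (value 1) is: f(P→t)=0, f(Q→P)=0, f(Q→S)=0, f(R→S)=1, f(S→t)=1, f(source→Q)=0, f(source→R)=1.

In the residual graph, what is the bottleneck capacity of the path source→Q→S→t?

Residual capacities along the path: source→Q: 4, Q→S: 10, S→t: 1.
Minimum is 1.

1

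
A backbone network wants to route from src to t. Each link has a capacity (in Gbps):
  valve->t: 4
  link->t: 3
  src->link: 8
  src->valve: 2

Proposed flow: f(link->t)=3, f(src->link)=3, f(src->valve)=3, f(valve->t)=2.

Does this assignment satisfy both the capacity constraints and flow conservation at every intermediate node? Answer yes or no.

Capacity violated on src->valve: flow 3 > capacity 2.

No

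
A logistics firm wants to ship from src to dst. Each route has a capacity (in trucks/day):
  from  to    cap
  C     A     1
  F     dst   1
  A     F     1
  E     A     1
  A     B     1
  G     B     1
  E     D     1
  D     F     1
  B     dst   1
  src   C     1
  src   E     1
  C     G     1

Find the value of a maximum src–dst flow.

Augment src→C→G→B→dst: bottleneck 1. Total 1.
Augment src→E→A→F→dst: bottleneck 1. Total 2.
No augmenting path remains in the residual graph.

2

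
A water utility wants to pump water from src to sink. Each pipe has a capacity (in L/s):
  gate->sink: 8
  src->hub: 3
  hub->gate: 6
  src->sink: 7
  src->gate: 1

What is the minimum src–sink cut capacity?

11

Max flow = 11 (via 3 augmenting paths).
In the residual at optimum, the set reachable from src is {src}.
Cut edges: src->hub (cap 3), src->gate (cap 1), src->sink (cap 7). Sum = 11.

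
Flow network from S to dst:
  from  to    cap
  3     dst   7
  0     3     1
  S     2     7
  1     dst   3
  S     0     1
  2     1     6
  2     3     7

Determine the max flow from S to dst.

Augment S→0→3→dst: bottleneck 1. Total 1.
Augment S→2→3→dst: bottleneck 6. Total 7.
Augment S→2→1→dst: bottleneck 1. Total 8.
No augmenting path remains in the residual graph.

8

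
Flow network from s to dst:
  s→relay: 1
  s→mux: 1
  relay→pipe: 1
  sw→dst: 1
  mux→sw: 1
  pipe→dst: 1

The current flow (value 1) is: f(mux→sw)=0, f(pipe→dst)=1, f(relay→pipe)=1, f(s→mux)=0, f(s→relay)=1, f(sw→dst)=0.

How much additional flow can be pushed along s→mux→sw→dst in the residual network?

1

Residual capacities along the path: s→mux: 1, mux→sw: 1, sw→dst: 1.
Minimum is 1.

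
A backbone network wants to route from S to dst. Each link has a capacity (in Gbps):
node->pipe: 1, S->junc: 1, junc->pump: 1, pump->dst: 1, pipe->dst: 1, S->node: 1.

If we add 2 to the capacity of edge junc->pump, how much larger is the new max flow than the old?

0

Original max flow = 2.
Edge junc->pump does not cross the min cut (source side {S}), so extra capacity there cannot help.
New max flow = 2. Increase = 0.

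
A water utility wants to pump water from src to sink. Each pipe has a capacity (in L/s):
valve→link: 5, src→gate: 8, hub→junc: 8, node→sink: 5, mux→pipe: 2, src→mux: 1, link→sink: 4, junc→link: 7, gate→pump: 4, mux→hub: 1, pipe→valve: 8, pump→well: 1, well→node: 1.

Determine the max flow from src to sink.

2

Augment src→mux→hub→junc→link→sink: bottleneck 1. Total 1.
Augment src→gate→pump→well→node→sink: bottleneck 1. Total 2.
No augmenting path remains in the residual graph.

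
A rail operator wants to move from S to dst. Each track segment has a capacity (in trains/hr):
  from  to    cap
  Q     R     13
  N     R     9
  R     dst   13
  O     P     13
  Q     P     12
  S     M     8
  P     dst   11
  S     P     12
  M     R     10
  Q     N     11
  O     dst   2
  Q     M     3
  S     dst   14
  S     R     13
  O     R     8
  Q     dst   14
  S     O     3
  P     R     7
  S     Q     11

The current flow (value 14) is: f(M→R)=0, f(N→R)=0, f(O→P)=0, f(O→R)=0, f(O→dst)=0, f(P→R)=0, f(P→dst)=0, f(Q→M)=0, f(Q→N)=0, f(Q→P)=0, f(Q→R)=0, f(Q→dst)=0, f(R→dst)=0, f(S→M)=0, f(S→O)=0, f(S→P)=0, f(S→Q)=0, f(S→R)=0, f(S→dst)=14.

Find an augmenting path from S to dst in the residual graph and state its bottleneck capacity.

Residual along S→Q→dst: S→Q: 11, Q→dst: 14.
Bottleneck = min = 11.

S→Q→dst, bottleneck 11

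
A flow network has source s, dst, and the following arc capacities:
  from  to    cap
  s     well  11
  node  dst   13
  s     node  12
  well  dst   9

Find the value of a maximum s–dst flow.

21

Augment s->node->dst: bottleneck 12. Total 12.
Augment s->well->dst: bottleneck 9. Total 21.
No augmenting path remains in the residual graph.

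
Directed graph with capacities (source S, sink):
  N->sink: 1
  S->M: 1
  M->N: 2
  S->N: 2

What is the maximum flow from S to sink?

Augment S->N->sink: bottleneck 1. Total 1.
No augmenting path remains in the residual graph.

1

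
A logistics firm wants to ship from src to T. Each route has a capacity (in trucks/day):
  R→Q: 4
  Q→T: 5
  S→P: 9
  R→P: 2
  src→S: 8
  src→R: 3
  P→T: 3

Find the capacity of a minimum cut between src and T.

6

Max flow = 6 (via 2 augmenting paths).
In the residual at optimum, the set reachable from src is {P, S, src}.
Cut edges: src→R (cap 3), P→T (cap 3). Sum = 6.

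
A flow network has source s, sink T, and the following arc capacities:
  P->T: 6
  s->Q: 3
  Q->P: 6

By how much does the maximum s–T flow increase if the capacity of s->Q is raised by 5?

3

Original max flow = 3.
After raising cap(s->Q), augmenting paths through that edge carry 3 more units.
New max flow = 6. Increase = 3.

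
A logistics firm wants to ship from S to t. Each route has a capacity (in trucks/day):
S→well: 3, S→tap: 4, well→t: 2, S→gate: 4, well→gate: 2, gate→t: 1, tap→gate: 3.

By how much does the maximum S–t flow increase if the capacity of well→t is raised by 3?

Original max flow = 3.
After raising cap(well→t), augmenting paths through that edge carry 1 more unit.
New max flow = 4. Increase = 1.

1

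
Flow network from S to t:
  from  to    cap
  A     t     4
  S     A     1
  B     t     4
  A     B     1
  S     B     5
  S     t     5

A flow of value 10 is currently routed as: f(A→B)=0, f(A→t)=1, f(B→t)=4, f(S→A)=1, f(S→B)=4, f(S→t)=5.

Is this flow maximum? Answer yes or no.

Yes

Residual reachable from S: {B, S}; t is not reachable.
Saturated cut: S→A, S→t, B→t with total capacity 10 = current flow value. Flow is maximum.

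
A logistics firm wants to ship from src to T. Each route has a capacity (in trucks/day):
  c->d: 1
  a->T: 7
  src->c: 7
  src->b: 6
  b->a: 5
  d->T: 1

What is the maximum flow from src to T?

6

Augment src->b->a->T: bottleneck 5. Total 5.
Augment src->c->d->T: bottleneck 1. Total 6.
No augmenting path remains in the residual graph.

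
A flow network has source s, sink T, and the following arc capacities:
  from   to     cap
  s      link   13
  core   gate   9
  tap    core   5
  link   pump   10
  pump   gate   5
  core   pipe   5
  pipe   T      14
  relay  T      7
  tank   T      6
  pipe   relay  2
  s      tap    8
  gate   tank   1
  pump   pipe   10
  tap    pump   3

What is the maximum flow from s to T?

16

Augment s->tap->core->pipe->T: bottleneck 5. Total 5.
Augment s->tap->pump->pipe->T: bottleneck 3. Total 8.
Augment s->link->pump->pipe->T: bottleneck 6. Total 14.
Augment s->link->pump->gate->tank->T: bottleneck 1. Total 15.
Augment s->link->pump->pipe->relay->T: bottleneck 1. Total 16.
No augmenting path remains in the residual graph.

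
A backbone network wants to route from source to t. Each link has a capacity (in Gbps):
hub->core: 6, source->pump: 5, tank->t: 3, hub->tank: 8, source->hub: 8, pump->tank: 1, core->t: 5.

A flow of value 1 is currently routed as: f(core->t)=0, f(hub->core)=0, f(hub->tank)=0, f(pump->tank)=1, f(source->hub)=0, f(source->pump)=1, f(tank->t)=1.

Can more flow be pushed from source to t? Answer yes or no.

Residual path source->hub->tank->t has bottleneck 2 > 0.
Pushing 2 along it raises the flow to 3, so the given flow is not maximum.

Yes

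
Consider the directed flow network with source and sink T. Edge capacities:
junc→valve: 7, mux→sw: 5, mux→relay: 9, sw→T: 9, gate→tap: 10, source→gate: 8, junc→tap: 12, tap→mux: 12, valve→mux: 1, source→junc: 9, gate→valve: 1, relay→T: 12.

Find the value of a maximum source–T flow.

Augment source→junc→tap→mux→sw→T: bottleneck 5. Total 5.
Augment source→junc→tap→mux→relay→T: bottleneck 4. Total 9.
Augment source→gate→tap→mux→relay→T: bottleneck 3. Total 12.
Augment source→gate→valve→mux→relay→T: bottleneck 1. Total 13.
No augmenting path remains in the residual graph.

13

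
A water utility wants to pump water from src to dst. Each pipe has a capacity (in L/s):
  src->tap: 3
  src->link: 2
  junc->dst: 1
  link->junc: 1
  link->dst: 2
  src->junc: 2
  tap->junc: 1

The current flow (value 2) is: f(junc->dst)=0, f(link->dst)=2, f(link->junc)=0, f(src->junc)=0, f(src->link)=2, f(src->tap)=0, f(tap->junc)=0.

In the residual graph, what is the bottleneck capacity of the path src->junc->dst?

1

Residual capacities along the path: src->junc: 2, junc->dst: 1.
Minimum is 1.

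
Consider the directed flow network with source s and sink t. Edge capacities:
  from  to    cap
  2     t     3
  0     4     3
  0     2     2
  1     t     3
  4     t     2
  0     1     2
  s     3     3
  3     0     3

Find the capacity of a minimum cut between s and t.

Max flow = 3 (via 2 augmenting paths).
In the residual at optimum, the set reachable from s is {s}.
Cut edges: s→3 (cap 3). Sum = 3.

3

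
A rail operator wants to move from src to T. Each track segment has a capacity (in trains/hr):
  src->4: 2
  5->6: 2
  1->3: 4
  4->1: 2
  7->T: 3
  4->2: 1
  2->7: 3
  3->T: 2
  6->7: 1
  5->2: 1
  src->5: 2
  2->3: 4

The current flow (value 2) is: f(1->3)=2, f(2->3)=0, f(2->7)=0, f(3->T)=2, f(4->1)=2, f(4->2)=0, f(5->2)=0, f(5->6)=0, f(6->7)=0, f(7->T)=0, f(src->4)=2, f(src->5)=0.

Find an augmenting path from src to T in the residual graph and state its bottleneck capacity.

src->5->2->7->T, bottleneck 1

Residual along src->5->2->7->T: src->5: 2, 5->2: 1, 2->7: 3, 7->T: 3.
Bottleneck = min = 1.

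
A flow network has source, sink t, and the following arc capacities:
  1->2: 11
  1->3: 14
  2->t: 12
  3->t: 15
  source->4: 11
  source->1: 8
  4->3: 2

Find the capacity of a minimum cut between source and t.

10

Max flow = 10 (via 2 augmenting paths).
In the residual at optimum, the set reachable from source is {4, source}.
Cut edges: source->1 (cap 8), 4->3 (cap 2). Sum = 10.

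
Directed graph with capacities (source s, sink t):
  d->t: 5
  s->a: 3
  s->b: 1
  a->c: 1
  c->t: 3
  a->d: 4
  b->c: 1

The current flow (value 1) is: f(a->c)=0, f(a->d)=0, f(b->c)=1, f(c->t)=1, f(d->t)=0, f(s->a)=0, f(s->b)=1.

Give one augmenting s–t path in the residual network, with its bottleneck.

Residual along s->a->c->t: s->a: 3, a->c: 1, c->t: 2.
Bottleneck = min = 1.

s->a->c->t, bottleneck 1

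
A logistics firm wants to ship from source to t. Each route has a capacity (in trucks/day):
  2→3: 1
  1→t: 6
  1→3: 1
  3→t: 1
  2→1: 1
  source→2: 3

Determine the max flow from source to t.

Augment source→2→1→t: bottleneck 1. Total 1.
Augment source→2→3→t: bottleneck 1. Total 2.
No augmenting path remains in the residual graph.

2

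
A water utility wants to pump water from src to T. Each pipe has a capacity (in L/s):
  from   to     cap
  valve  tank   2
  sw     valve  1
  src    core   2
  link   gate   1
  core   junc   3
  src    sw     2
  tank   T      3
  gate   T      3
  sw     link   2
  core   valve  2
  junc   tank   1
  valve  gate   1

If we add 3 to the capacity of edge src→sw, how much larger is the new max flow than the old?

Original max flow = 4.
Even with extra capacity on src→sw, another cut of capacity 4 remains binding.
New max flow = 4. Increase = 0.

0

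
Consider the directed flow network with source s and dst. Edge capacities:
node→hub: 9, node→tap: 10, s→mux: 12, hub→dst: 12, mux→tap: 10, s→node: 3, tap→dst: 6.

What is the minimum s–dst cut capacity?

9

Max flow = 9 (via 2 augmenting paths).
In the residual at optimum, the set reachable from s is {mux, s, tap}.
Cut edges: s→node (cap 3), tap→dst (cap 6). Sum = 9.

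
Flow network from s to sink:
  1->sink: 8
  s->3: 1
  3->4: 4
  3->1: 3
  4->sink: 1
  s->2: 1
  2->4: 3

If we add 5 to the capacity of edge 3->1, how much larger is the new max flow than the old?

Original max flow = 2.
Edge 3->1 does not cross the min cut (source side {s}), so extra capacity there cannot help.
New max flow = 2. Increase = 0.

0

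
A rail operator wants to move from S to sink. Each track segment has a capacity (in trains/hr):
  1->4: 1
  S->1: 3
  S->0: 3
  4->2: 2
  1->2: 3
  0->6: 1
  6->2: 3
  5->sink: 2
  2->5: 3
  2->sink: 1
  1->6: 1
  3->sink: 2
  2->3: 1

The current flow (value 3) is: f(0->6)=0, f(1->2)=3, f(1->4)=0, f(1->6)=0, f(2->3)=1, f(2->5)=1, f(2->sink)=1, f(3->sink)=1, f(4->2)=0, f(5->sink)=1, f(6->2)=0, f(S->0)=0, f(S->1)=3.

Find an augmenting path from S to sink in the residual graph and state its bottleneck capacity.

S->0->6->2->5->sink, bottleneck 1

Residual along S->0->6->2->5->sink: S->0: 3, 0->6: 1, 6->2: 3, 2->5: 2, 5->sink: 1.
Bottleneck = min = 1.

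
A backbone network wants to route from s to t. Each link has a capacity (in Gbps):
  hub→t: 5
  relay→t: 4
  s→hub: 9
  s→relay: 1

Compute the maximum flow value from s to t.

Augment s→relay→t: bottleneck 1. Total 1.
Augment s→hub→t: bottleneck 5. Total 6.
No augmenting path remains in the residual graph.

6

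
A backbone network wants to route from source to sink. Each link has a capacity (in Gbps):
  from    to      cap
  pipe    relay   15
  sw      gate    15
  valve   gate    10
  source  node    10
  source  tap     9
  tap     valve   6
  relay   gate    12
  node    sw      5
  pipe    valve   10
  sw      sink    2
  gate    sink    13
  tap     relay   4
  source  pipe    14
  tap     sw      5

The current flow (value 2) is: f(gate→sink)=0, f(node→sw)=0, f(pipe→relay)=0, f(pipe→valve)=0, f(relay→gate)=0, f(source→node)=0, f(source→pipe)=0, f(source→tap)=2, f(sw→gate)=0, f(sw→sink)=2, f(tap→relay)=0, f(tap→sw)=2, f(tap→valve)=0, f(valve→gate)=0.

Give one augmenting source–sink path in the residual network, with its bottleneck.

Residual along source→pipe→relay→gate→sink: source→pipe: 14, pipe→relay: 15, relay→gate: 12, gate→sink: 13.
Bottleneck = min = 12.

source→pipe→relay→gate→sink, bottleneck 12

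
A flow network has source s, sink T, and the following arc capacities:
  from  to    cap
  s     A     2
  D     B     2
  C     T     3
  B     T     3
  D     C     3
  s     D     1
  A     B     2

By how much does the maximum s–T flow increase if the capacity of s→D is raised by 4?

3

Original max flow = 3.
After raising cap(s→D), augmenting paths through that edge carry 3 more units.
New max flow = 6. Increase = 3.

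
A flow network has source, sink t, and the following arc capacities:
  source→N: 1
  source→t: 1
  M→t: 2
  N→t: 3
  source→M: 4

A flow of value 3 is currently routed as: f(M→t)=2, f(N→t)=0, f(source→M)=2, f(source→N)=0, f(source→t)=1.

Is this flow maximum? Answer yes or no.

Residual path source→N→t has bottleneck 1 > 0.
Pushing 1 along it raises the flow to 4, so the given flow is not maximum.

No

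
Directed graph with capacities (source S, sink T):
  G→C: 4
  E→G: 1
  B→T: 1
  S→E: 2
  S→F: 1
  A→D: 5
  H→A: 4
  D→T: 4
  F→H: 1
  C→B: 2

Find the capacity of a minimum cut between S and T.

2

Max flow = 2 (via 2 augmenting paths).
In the residual at optimum, the set reachable from S is {E, S}.
Cut edges: E→G (cap 1), S→F (cap 1). Sum = 2.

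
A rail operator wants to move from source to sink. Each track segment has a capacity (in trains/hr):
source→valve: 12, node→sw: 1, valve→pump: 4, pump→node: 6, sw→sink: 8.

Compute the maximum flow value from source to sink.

1

Augment source→valve→pump→node→sw→sink: bottleneck 1. Total 1.
No augmenting path remains in the residual graph.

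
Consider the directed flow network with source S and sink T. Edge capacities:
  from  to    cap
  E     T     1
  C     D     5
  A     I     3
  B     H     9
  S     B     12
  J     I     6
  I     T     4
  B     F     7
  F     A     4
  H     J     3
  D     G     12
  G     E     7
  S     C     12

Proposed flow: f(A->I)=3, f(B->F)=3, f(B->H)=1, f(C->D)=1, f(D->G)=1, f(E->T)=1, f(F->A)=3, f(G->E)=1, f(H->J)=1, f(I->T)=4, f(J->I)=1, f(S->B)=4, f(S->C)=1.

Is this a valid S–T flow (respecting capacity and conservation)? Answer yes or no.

Every edge has 0 ≤ f(e) ≤ cap(e).
At each intermediate node, inflow equals outflow.

Yes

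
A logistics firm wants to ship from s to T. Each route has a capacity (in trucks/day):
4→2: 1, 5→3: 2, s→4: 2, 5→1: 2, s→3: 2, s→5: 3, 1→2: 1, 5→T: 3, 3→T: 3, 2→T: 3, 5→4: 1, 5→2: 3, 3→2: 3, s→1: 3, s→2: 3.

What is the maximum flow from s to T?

8

Augment s→5→T: bottleneck 3. Total 3.
Augment s→3→T: bottleneck 2. Total 5.
Augment s→2→T: bottleneck 3. Total 8.
No augmenting path remains in the residual graph.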